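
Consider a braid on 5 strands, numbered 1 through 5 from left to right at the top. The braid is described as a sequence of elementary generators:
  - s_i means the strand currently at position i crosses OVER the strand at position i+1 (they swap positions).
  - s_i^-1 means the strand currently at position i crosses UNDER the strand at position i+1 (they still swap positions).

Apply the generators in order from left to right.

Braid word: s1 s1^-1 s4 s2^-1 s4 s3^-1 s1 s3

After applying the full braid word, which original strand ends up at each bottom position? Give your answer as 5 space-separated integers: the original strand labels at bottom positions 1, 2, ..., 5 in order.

Gen 1 (s1): strand 1 crosses over strand 2. Perm now: [2 1 3 4 5]
Gen 2 (s1^-1): strand 2 crosses under strand 1. Perm now: [1 2 3 4 5]
Gen 3 (s4): strand 4 crosses over strand 5. Perm now: [1 2 3 5 4]
Gen 4 (s2^-1): strand 2 crosses under strand 3. Perm now: [1 3 2 5 4]
Gen 5 (s4): strand 5 crosses over strand 4. Perm now: [1 3 2 4 5]
Gen 6 (s3^-1): strand 2 crosses under strand 4. Perm now: [1 3 4 2 5]
Gen 7 (s1): strand 1 crosses over strand 3. Perm now: [3 1 4 2 5]
Gen 8 (s3): strand 4 crosses over strand 2. Perm now: [3 1 2 4 5]

Answer: 3 1 2 4 5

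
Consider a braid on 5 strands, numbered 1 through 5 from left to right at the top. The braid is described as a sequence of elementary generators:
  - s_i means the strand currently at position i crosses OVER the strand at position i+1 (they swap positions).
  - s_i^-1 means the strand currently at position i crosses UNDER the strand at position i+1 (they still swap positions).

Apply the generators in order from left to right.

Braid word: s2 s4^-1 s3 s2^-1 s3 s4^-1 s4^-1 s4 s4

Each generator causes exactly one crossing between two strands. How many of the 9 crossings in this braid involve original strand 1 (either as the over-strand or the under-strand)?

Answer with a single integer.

Answer: 0

Derivation:
Gen 1: crossing 2x3. Involves strand 1? no. Count so far: 0
Gen 2: crossing 4x5. Involves strand 1? no. Count so far: 0
Gen 3: crossing 2x5. Involves strand 1? no. Count so far: 0
Gen 4: crossing 3x5. Involves strand 1? no. Count so far: 0
Gen 5: crossing 3x2. Involves strand 1? no. Count so far: 0
Gen 6: crossing 3x4. Involves strand 1? no. Count so far: 0
Gen 7: crossing 4x3. Involves strand 1? no. Count so far: 0
Gen 8: crossing 3x4. Involves strand 1? no. Count so far: 0
Gen 9: crossing 4x3. Involves strand 1? no. Count so far: 0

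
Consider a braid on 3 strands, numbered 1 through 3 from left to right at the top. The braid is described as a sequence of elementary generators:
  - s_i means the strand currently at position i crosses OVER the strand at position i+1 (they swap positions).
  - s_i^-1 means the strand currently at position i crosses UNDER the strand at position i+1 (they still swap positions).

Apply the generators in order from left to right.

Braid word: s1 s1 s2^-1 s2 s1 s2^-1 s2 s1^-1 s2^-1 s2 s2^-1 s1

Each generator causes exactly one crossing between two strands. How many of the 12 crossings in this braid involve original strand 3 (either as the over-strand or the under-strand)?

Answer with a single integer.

Answer: 8

Derivation:
Gen 1: crossing 1x2. Involves strand 3? no. Count so far: 0
Gen 2: crossing 2x1. Involves strand 3? no. Count so far: 0
Gen 3: crossing 2x3. Involves strand 3? yes. Count so far: 1
Gen 4: crossing 3x2. Involves strand 3? yes. Count so far: 2
Gen 5: crossing 1x2. Involves strand 3? no. Count so far: 2
Gen 6: crossing 1x3. Involves strand 3? yes. Count so far: 3
Gen 7: crossing 3x1. Involves strand 3? yes. Count so far: 4
Gen 8: crossing 2x1. Involves strand 3? no. Count so far: 4
Gen 9: crossing 2x3. Involves strand 3? yes. Count so far: 5
Gen 10: crossing 3x2. Involves strand 3? yes. Count so far: 6
Gen 11: crossing 2x3. Involves strand 3? yes. Count so far: 7
Gen 12: crossing 1x3. Involves strand 3? yes. Count so far: 8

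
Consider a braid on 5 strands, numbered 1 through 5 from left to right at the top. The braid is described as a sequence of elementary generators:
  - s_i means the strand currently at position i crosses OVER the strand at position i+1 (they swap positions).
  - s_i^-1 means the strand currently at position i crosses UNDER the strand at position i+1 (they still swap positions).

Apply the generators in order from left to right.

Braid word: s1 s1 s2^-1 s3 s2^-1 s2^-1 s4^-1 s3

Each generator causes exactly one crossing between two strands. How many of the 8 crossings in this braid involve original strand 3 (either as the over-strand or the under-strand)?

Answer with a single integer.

Answer: 3

Derivation:
Gen 1: crossing 1x2. Involves strand 3? no. Count so far: 0
Gen 2: crossing 2x1. Involves strand 3? no. Count so far: 0
Gen 3: crossing 2x3. Involves strand 3? yes. Count so far: 1
Gen 4: crossing 2x4. Involves strand 3? no. Count so far: 1
Gen 5: crossing 3x4. Involves strand 3? yes. Count so far: 2
Gen 6: crossing 4x3. Involves strand 3? yes. Count so far: 3
Gen 7: crossing 2x5. Involves strand 3? no. Count so far: 3
Gen 8: crossing 4x5. Involves strand 3? no. Count so far: 3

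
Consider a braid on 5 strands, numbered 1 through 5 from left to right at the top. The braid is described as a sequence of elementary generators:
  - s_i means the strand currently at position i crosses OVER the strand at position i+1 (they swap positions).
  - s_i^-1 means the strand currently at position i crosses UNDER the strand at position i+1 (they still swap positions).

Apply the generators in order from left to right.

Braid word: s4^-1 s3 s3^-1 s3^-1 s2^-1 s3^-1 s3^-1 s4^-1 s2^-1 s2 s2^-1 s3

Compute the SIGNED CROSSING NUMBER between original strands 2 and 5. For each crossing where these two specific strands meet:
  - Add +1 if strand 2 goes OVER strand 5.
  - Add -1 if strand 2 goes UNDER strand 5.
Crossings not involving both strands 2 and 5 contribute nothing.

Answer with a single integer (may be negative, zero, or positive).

Gen 1: crossing 4x5. Both 2&5? no. Sum: 0
Gen 2: crossing 3x5. Both 2&5? no. Sum: 0
Gen 3: crossing 5x3. Both 2&5? no. Sum: 0
Gen 4: crossing 3x5. Both 2&5? no. Sum: 0
Gen 5: 2 under 5. Both 2&5? yes. Contrib: -1. Sum: -1
Gen 6: crossing 2x3. Both 2&5? no. Sum: -1
Gen 7: crossing 3x2. Both 2&5? no. Sum: -1
Gen 8: crossing 3x4. Both 2&5? no. Sum: -1
Gen 9: 5 under 2. Both 2&5? yes. Contrib: +1. Sum: 0
Gen 10: 2 over 5. Both 2&5? yes. Contrib: +1. Sum: 1
Gen 11: 5 under 2. Both 2&5? yes. Contrib: +1. Sum: 2
Gen 12: crossing 5x4. Both 2&5? no. Sum: 2

Answer: 2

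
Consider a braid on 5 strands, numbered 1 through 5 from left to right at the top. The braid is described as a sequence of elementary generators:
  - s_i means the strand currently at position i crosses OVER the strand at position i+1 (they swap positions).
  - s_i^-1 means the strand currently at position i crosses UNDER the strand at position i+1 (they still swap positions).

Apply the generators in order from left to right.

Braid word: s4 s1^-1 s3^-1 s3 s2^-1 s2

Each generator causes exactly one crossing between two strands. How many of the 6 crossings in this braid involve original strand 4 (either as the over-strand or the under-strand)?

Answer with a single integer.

Answer: 1

Derivation:
Gen 1: crossing 4x5. Involves strand 4? yes. Count so far: 1
Gen 2: crossing 1x2. Involves strand 4? no. Count so far: 1
Gen 3: crossing 3x5. Involves strand 4? no. Count so far: 1
Gen 4: crossing 5x3. Involves strand 4? no. Count so far: 1
Gen 5: crossing 1x3. Involves strand 4? no. Count so far: 1
Gen 6: crossing 3x1. Involves strand 4? no. Count so far: 1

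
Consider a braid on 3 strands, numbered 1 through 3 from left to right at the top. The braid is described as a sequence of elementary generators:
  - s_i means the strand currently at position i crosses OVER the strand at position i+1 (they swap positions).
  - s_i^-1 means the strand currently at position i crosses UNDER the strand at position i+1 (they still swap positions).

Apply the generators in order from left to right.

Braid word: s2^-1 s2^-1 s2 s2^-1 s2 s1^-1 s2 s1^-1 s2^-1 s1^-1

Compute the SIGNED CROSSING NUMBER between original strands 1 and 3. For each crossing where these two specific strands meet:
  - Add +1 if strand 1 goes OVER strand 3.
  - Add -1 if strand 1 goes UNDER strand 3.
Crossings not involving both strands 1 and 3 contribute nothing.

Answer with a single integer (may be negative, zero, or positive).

Gen 1: crossing 2x3. Both 1&3? no. Sum: 0
Gen 2: crossing 3x2. Both 1&3? no. Sum: 0
Gen 3: crossing 2x3. Both 1&3? no. Sum: 0
Gen 4: crossing 3x2. Both 1&3? no. Sum: 0
Gen 5: crossing 2x3. Both 1&3? no. Sum: 0
Gen 6: 1 under 3. Both 1&3? yes. Contrib: -1. Sum: -1
Gen 7: crossing 1x2. Both 1&3? no. Sum: -1
Gen 8: crossing 3x2. Both 1&3? no. Sum: -1
Gen 9: 3 under 1. Both 1&3? yes. Contrib: +1. Sum: 0
Gen 10: crossing 2x1. Both 1&3? no. Sum: 0

Answer: 0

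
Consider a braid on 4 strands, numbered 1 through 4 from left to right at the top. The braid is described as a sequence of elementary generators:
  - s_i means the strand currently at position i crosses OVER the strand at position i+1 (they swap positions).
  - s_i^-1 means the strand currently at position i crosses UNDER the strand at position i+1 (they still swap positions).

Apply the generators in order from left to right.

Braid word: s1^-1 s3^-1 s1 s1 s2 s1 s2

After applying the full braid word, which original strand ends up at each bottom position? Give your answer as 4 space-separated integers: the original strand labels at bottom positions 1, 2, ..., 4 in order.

Gen 1 (s1^-1): strand 1 crosses under strand 2. Perm now: [2 1 3 4]
Gen 2 (s3^-1): strand 3 crosses under strand 4. Perm now: [2 1 4 3]
Gen 3 (s1): strand 2 crosses over strand 1. Perm now: [1 2 4 3]
Gen 4 (s1): strand 1 crosses over strand 2. Perm now: [2 1 4 3]
Gen 5 (s2): strand 1 crosses over strand 4. Perm now: [2 4 1 3]
Gen 6 (s1): strand 2 crosses over strand 4. Perm now: [4 2 1 3]
Gen 7 (s2): strand 2 crosses over strand 1. Perm now: [4 1 2 3]

Answer: 4 1 2 3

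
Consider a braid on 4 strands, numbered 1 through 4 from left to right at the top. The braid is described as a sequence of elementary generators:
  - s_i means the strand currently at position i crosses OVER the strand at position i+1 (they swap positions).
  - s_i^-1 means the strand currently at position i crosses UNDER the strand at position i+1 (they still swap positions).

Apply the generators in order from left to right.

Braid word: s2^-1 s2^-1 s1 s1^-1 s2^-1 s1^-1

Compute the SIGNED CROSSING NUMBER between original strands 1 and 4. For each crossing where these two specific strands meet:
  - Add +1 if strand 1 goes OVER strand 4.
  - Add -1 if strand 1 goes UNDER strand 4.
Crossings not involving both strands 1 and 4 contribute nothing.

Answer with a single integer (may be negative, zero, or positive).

Answer: 0

Derivation:
Gen 1: crossing 2x3. Both 1&4? no. Sum: 0
Gen 2: crossing 3x2. Both 1&4? no. Sum: 0
Gen 3: crossing 1x2. Both 1&4? no. Sum: 0
Gen 4: crossing 2x1. Both 1&4? no. Sum: 0
Gen 5: crossing 2x3. Both 1&4? no. Sum: 0
Gen 6: crossing 1x3. Both 1&4? no. Sum: 0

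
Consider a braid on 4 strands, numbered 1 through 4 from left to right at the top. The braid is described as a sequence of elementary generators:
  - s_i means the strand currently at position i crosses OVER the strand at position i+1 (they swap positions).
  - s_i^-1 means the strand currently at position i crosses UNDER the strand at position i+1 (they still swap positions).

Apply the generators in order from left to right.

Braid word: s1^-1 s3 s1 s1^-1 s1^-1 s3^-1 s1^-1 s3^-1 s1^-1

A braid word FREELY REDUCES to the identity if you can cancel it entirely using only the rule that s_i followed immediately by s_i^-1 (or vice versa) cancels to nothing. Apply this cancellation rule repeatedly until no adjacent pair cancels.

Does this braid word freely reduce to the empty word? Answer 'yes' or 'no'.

Answer: no

Derivation:
Gen 1 (s1^-1): push. Stack: [s1^-1]
Gen 2 (s3): push. Stack: [s1^-1 s3]
Gen 3 (s1): push. Stack: [s1^-1 s3 s1]
Gen 4 (s1^-1): cancels prior s1. Stack: [s1^-1 s3]
Gen 5 (s1^-1): push. Stack: [s1^-1 s3 s1^-1]
Gen 6 (s3^-1): push. Stack: [s1^-1 s3 s1^-1 s3^-1]
Gen 7 (s1^-1): push. Stack: [s1^-1 s3 s1^-1 s3^-1 s1^-1]
Gen 8 (s3^-1): push. Stack: [s1^-1 s3 s1^-1 s3^-1 s1^-1 s3^-1]
Gen 9 (s1^-1): push. Stack: [s1^-1 s3 s1^-1 s3^-1 s1^-1 s3^-1 s1^-1]
Reduced word: s1^-1 s3 s1^-1 s3^-1 s1^-1 s3^-1 s1^-1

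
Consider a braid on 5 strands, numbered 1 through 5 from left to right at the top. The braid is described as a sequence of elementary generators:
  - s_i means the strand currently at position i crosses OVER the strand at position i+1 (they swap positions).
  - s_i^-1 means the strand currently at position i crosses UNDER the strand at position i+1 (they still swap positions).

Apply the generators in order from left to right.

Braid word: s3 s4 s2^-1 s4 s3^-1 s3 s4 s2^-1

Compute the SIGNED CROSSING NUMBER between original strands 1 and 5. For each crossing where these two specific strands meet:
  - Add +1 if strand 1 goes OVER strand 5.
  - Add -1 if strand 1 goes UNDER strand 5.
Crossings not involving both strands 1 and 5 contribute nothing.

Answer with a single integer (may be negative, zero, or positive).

Gen 1: crossing 3x4. Both 1&5? no. Sum: 0
Gen 2: crossing 3x5. Both 1&5? no. Sum: 0
Gen 3: crossing 2x4. Both 1&5? no. Sum: 0
Gen 4: crossing 5x3. Both 1&5? no. Sum: 0
Gen 5: crossing 2x3. Both 1&5? no. Sum: 0
Gen 6: crossing 3x2. Both 1&5? no. Sum: 0
Gen 7: crossing 3x5. Both 1&5? no. Sum: 0
Gen 8: crossing 4x2. Both 1&5? no. Sum: 0

Answer: 0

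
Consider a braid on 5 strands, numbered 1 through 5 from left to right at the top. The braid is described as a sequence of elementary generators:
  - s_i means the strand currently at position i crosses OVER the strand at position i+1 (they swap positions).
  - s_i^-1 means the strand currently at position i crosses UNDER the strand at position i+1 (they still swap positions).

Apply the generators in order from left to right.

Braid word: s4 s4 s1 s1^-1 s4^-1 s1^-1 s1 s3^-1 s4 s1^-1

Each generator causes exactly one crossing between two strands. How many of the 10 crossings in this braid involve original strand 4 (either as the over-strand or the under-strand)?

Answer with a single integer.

Gen 1: crossing 4x5. Involves strand 4? yes. Count so far: 1
Gen 2: crossing 5x4. Involves strand 4? yes. Count so far: 2
Gen 3: crossing 1x2. Involves strand 4? no. Count so far: 2
Gen 4: crossing 2x1. Involves strand 4? no. Count so far: 2
Gen 5: crossing 4x5. Involves strand 4? yes. Count so far: 3
Gen 6: crossing 1x2. Involves strand 4? no. Count so far: 3
Gen 7: crossing 2x1. Involves strand 4? no. Count so far: 3
Gen 8: crossing 3x5. Involves strand 4? no. Count so far: 3
Gen 9: crossing 3x4. Involves strand 4? yes. Count so far: 4
Gen 10: crossing 1x2. Involves strand 4? no. Count so far: 4

Answer: 4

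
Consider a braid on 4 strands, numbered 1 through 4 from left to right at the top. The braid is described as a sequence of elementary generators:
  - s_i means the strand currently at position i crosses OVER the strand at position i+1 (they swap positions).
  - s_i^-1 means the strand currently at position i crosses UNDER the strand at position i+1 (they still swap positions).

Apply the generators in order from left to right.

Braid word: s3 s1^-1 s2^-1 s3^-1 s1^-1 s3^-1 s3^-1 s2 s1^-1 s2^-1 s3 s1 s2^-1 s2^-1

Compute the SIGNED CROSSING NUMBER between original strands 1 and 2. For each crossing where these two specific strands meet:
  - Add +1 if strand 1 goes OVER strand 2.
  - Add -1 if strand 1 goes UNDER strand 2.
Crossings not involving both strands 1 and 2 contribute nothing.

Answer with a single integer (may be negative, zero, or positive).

Gen 1: crossing 3x4. Both 1&2? no. Sum: 0
Gen 2: 1 under 2. Both 1&2? yes. Contrib: -1. Sum: -1
Gen 3: crossing 1x4. Both 1&2? no. Sum: -1
Gen 4: crossing 1x3. Both 1&2? no. Sum: -1
Gen 5: crossing 2x4. Both 1&2? no. Sum: -1
Gen 6: crossing 3x1. Both 1&2? no. Sum: -1
Gen 7: crossing 1x3. Both 1&2? no. Sum: -1
Gen 8: crossing 2x3. Both 1&2? no. Sum: -1
Gen 9: crossing 4x3. Both 1&2? no. Sum: -1
Gen 10: crossing 4x2. Both 1&2? no. Sum: -1
Gen 11: crossing 4x1. Both 1&2? no. Sum: -1
Gen 12: crossing 3x2. Both 1&2? no. Sum: -1
Gen 13: crossing 3x1. Both 1&2? no. Sum: -1
Gen 14: crossing 1x3. Both 1&2? no. Sum: -1

Answer: -1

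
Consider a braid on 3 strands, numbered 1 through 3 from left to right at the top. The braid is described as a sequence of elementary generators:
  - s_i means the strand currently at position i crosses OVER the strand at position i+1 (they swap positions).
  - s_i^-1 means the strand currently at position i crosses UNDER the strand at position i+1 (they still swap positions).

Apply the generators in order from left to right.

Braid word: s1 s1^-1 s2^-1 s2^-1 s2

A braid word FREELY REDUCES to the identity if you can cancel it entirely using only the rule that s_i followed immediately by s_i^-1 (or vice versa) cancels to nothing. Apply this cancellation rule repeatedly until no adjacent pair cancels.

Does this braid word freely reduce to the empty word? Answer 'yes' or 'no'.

Gen 1 (s1): push. Stack: [s1]
Gen 2 (s1^-1): cancels prior s1. Stack: []
Gen 3 (s2^-1): push. Stack: [s2^-1]
Gen 4 (s2^-1): push. Stack: [s2^-1 s2^-1]
Gen 5 (s2): cancels prior s2^-1. Stack: [s2^-1]
Reduced word: s2^-1

Answer: no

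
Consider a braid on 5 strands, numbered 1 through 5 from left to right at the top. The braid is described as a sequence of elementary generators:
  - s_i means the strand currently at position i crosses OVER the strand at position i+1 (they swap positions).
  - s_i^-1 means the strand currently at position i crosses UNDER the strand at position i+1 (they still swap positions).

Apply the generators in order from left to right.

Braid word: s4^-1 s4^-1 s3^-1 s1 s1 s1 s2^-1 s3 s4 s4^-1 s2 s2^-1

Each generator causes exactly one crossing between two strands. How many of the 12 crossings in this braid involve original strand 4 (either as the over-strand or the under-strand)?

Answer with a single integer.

Answer: 6

Derivation:
Gen 1: crossing 4x5. Involves strand 4? yes. Count so far: 1
Gen 2: crossing 5x4. Involves strand 4? yes. Count so far: 2
Gen 3: crossing 3x4. Involves strand 4? yes. Count so far: 3
Gen 4: crossing 1x2. Involves strand 4? no. Count so far: 3
Gen 5: crossing 2x1. Involves strand 4? no. Count so far: 3
Gen 6: crossing 1x2. Involves strand 4? no. Count so far: 3
Gen 7: crossing 1x4. Involves strand 4? yes. Count so far: 4
Gen 8: crossing 1x3. Involves strand 4? no. Count so far: 4
Gen 9: crossing 1x5. Involves strand 4? no. Count so far: 4
Gen 10: crossing 5x1. Involves strand 4? no. Count so far: 4
Gen 11: crossing 4x3. Involves strand 4? yes. Count so far: 5
Gen 12: crossing 3x4. Involves strand 4? yes. Count so far: 6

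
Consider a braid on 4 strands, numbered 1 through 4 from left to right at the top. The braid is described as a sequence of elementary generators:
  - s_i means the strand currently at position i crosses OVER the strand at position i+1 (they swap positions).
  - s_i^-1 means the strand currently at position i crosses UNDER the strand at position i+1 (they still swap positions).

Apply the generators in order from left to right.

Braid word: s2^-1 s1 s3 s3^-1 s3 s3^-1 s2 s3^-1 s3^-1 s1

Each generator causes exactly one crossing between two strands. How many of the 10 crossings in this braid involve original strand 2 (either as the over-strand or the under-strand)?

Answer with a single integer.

Gen 1: crossing 2x3. Involves strand 2? yes. Count so far: 1
Gen 2: crossing 1x3. Involves strand 2? no. Count so far: 1
Gen 3: crossing 2x4. Involves strand 2? yes. Count so far: 2
Gen 4: crossing 4x2. Involves strand 2? yes. Count so far: 3
Gen 5: crossing 2x4. Involves strand 2? yes. Count so far: 4
Gen 6: crossing 4x2. Involves strand 2? yes. Count so far: 5
Gen 7: crossing 1x2. Involves strand 2? yes. Count so far: 6
Gen 8: crossing 1x4. Involves strand 2? no. Count so far: 6
Gen 9: crossing 4x1. Involves strand 2? no. Count so far: 6
Gen 10: crossing 3x2. Involves strand 2? yes. Count so far: 7

Answer: 7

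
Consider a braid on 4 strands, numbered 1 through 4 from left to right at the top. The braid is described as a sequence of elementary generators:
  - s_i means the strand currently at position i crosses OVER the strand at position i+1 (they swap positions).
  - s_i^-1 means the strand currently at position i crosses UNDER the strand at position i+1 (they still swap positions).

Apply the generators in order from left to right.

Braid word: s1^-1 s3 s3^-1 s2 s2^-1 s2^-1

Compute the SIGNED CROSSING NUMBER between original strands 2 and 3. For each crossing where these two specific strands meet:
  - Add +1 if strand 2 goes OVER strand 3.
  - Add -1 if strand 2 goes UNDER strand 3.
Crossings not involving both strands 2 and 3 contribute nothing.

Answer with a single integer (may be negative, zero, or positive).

Answer: 0

Derivation:
Gen 1: crossing 1x2. Both 2&3? no. Sum: 0
Gen 2: crossing 3x4. Both 2&3? no. Sum: 0
Gen 3: crossing 4x3. Both 2&3? no. Sum: 0
Gen 4: crossing 1x3. Both 2&3? no. Sum: 0
Gen 5: crossing 3x1. Both 2&3? no. Sum: 0
Gen 6: crossing 1x3. Both 2&3? no. Sum: 0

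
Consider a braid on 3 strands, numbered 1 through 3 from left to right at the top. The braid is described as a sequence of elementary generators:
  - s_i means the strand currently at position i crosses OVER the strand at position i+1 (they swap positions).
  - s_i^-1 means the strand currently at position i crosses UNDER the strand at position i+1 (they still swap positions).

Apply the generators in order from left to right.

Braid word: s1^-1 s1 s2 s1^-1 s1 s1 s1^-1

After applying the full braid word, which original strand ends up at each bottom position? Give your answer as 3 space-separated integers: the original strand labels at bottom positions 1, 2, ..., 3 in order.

Gen 1 (s1^-1): strand 1 crosses under strand 2. Perm now: [2 1 3]
Gen 2 (s1): strand 2 crosses over strand 1. Perm now: [1 2 3]
Gen 3 (s2): strand 2 crosses over strand 3. Perm now: [1 3 2]
Gen 4 (s1^-1): strand 1 crosses under strand 3. Perm now: [3 1 2]
Gen 5 (s1): strand 3 crosses over strand 1. Perm now: [1 3 2]
Gen 6 (s1): strand 1 crosses over strand 3. Perm now: [3 1 2]
Gen 7 (s1^-1): strand 3 crosses under strand 1. Perm now: [1 3 2]

Answer: 1 3 2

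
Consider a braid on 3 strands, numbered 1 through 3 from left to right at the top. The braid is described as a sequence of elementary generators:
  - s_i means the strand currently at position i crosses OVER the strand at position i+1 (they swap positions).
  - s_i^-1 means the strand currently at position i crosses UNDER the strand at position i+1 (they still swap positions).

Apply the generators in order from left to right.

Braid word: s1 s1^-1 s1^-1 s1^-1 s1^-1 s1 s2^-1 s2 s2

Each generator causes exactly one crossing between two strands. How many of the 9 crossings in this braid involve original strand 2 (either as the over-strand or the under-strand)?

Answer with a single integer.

Gen 1: crossing 1x2. Involves strand 2? yes. Count so far: 1
Gen 2: crossing 2x1. Involves strand 2? yes. Count so far: 2
Gen 3: crossing 1x2. Involves strand 2? yes. Count so far: 3
Gen 4: crossing 2x1. Involves strand 2? yes. Count so far: 4
Gen 5: crossing 1x2. Involves strand 2? yes. Count so far: 5
Gen 6: crossing 2x1. Involves strand 2? yes. Count so far: 6
Gen 7: crossing 2x3. Involves strand 2? yes. Count so far: 7
Gen 8: crossing 3x2. Involves strand 2? yes. Count so far: 8
Gen 9: crossing 2x3. Involves strand 2? yes. Count so far: 9

Answer: 9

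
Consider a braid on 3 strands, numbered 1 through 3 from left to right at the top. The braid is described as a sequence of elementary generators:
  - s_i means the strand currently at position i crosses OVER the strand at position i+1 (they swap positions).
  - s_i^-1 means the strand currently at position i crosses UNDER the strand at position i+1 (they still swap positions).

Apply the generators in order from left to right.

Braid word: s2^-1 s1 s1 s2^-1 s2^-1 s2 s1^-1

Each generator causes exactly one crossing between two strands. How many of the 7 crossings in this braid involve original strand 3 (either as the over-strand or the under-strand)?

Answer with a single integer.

Answer: 6

Derivation:
Gen 1: crossing 2x3. Involves strand 3? yes. Count so far: 1
Gen 2: crossing 1x3. Involves strand 3? yes. Count so far: 2
Gen 3: crossing 3x1. Involves strand 3? yes. Count so far: 3
Gen 4: crossing 3x2. Involves strand 3? yes. Count so far: 4
Gen 5: crossing 2x3. Involves strand 3? yes. Count so far: 5
Gen 6: crossing 3x2. Involves strand 3? yes. Count so far: 6
Gen 7: crossing 1x2. Involves strand 3? no. Count so far: 6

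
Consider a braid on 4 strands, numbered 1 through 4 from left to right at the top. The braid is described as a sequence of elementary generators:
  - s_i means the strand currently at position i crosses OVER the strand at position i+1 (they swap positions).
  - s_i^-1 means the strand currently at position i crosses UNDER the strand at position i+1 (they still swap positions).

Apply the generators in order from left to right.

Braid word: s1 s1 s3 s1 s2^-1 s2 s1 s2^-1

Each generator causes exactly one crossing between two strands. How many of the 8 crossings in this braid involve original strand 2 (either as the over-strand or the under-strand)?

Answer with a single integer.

Gen 1: crossing 1x2. Involves strand 2? yes. Count so far: 1
Gen 2: crossing 2x1. Involves strand 2? yes. Count so far: 2
Gen 3: crossing 3x4. Involves strand 2? no. Count so far: 2
Gen 4: crossing 1x2. Involves strand 2? yes. Count so far: 3
Gen 5: crossing 1x4. Involves strand 2? no. Count so far: 3
Gen 6: crossing 4x1. Involves strand 2? no. Count so far: 3
Gen 7: crossing 2x1. Involves strand 2? yes. Count so far: 4
Gen 8: crossing 2x4. Involves strand 2? yes. Count so far: 5

Answer: 5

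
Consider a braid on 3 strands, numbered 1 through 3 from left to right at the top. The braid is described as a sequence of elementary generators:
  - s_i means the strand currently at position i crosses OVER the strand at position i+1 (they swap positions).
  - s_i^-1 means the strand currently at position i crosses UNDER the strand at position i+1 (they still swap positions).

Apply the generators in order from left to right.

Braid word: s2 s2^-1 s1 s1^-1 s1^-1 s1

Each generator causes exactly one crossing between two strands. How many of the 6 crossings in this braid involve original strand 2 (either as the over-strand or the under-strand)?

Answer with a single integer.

Gen 1: crossing 2x3. Involves strand 2? yes. Count so far: 1
Gen 2: crossing 3x2. Involves strand 2? yes. Count so far: 2
Gen 3: crossing 1x2. Involves strand 2? yes. Count so far: 3
Gen 4: crossing 2x1. Involves strand 2? yes. Count so far: 4
Gen 5: crossing 1x2. Involves strand 2? yes. Count so far: 5
Gen 6: crossing 2x1. Involves strand 2? yes. Count so far: 6

Answer: 6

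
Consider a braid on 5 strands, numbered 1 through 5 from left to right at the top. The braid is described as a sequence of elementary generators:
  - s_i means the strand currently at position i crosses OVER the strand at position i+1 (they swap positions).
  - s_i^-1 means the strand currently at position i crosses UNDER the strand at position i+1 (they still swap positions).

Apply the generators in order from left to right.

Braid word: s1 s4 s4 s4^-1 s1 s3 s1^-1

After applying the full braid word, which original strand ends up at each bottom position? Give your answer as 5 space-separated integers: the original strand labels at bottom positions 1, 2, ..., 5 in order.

Answer: 2 1 5 3 4

Derivation:
Gen 1 (s1): strand 1 crosses over strand 2. Perm now: [2 1 3 4 5]
Gen 2 (s4): strand 4 crosses over strand 5. Perm now: [2 1 3 5 4]
Gen 3 (s4): strand 5 crosses over strand 4. Perm now: [2 1 3 4 5]
Gen 4 (s4^-1): strand 4 crosses under strand 5. Perm now: [2 1 3 5 4]
Gen 5 (s1): strand 2 crosses over strand 1. Perm now: [1 2 3 5 4]
Gen 6 (s3): strand 3 crosses over strand 5. Perm now: [1 2 5 3 4]
Gen 7 (s1^-1): strand 1 crosses under strand 2. Perm now: [2 1 5 3 4]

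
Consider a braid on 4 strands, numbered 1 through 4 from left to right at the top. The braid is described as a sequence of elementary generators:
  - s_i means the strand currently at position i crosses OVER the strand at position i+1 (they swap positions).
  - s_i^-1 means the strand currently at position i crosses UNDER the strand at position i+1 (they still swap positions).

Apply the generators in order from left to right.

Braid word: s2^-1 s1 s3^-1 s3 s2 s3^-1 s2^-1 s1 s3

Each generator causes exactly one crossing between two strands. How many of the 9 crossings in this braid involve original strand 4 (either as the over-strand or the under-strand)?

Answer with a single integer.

Answer: 5

Derivation:
Gen 1: crossing 2x3. Involves strand 4? no. Count so far: 0
Gen 2: crossing 1x3. Involves strand 4? no. Count so far: 0
Gen 3: crossing 2x4. Involves strand 4? yes. Count so far: 1
Gen 4: crossing 4x2. Involves strand 4? yes. Count so far: 2
Gen 5: crossing 1x2. Involves strand 4? no. Count so far: 2
Gen 6: crossing 1x4. Involves strand 4? yes. Count so far: 3
Gen 7: crossing 2x4. Involves strand 4? yes. Count so far: 4
Gen 8: crossing 3x4. Involves strand 4? yes. Count so far: 5
Gen 9: crossing 2x1. Involves strand 4? no. Count so far: 5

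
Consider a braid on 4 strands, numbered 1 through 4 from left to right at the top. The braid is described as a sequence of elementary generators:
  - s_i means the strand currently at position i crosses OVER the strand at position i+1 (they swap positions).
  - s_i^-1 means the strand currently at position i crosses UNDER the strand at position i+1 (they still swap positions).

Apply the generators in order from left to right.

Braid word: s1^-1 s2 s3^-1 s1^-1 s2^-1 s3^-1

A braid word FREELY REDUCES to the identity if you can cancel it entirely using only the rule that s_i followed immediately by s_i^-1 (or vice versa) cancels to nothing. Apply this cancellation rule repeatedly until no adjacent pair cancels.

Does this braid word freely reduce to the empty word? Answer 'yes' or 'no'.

Gen 1 (s1^-1): push. Stack: [s1^-1]
Gen 2 (s2): push. Stack: [s1^-1 s2]
Gen 3 (s3^-1): push. Stack: [s1^-1 s2 s3^-1]
Gen 4 (s1^-1): push. Stack: [s1^-1 s2 s3^-1 s1^-1]
Gen 5 (s2^-1): push. Stack: [s1^-1 s2 s3^-1 s1^-1 s2^-1]
Gen 6 (s3^-1): push. Stack: [s1^-1 s2 s3^-1 s1^-1 s2^-1 s3^-1]
Reduced word: s1^-1 s2 s3^-1 s1^-1 s2^-1 s3^-1

Answer: no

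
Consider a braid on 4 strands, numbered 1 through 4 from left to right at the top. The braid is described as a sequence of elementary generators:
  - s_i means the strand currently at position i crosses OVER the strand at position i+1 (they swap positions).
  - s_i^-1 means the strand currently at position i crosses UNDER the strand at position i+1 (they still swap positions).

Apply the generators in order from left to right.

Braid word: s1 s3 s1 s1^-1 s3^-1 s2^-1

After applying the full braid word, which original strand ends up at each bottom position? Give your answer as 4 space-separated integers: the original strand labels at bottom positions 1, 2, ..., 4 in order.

Gen 1 (s1): strand 1 crosses over strand 2. Perm now: [2 1 3 4]
Gen 2 (s3): strand 3 crosses over strand 4. Perm now: [2 1 4 3]
Gen 3 (s1): strand 2 crosses over strand 1. Perm now: [1 2 4 3]
Gen 4 (s1^-1): strand 1 crosses under strand 2. Perm now: [2 1 4 3]
Gen 5 (s3^-1): strand 4 crosses under strand 3. Perm now: [2 1 3 4]
Gen 6 (s2^-1): strand 1 crosses under strand 3. Perm now: [2 3 1 4]

Answer: 2 3 1 4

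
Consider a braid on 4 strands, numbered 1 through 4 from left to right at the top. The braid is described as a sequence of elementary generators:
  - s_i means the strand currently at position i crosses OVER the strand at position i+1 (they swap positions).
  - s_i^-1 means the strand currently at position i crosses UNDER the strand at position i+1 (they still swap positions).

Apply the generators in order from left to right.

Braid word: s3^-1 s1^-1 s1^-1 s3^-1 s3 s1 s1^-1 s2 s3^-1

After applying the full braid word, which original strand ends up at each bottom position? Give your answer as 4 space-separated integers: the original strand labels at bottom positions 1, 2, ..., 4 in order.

Gen 1 (s3^-1): strand 3 crosses under strand 4. Perm now: [1 2 4 3]
Gen 2 (s1^-1): strand 1 crosses under strand 2. Perm now: [2 1 4 3]
Gen 3 (s1^-1): strand 2 crosses under strand 1. Perm now: [1 2 4 3]
Gen 4 (s3^-1): strand 4 crosses under strand 3. Perm now: [1 2 3 4]
Gen 5 (s3): strand 3 crosses over strand 4. Perm now: [1 2 4 3]
Gen 6 (s1): strand 1 crosses over strand 2. Perm now: [2 1 4 3]
Gen 7 (s1^-1): strand 2 crosses under strand 1. Perm now: [1 2 4 3]
Gen 8 (s2): strand 2 crosses over strand 4. Perm now: [1 4 2 3]
Gen 9 (s3^-1): strand 2 crosses under strand 3. Perm now: [1 4 3 2]

Answer: 1 4 3 2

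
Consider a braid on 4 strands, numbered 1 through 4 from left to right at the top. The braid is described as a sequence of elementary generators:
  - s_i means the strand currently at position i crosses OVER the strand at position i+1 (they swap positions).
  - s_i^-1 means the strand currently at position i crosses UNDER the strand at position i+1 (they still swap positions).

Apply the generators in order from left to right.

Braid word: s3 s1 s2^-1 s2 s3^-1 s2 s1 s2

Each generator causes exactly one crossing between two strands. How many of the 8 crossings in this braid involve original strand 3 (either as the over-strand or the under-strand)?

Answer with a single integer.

Answer: 4

Derivation:
Gen 1: crossing 3x4. Involves strand 3? yes. Count so far: 1
Gen 2: crossing 1x2. Involves strand 3? no. Count so far: 1
Gen 3: crossing 1x4. Involves strand 3? no. Count so far: 1
Gen 4: crossing 4x1. Involves strand 3? no. Count so far: 1
Gen 5: crossing 4x3. Involves strand 3? yes. Count so far: 2
Gen 6: crossing 1x3. Involves strand 3? yes. Count so far: 3
Gen 7: crossing 2x3. Involves strand 3? yes. Count so far: 4
Gen 8: crossing 2x1. Involves strand 3? no. Count so far: 4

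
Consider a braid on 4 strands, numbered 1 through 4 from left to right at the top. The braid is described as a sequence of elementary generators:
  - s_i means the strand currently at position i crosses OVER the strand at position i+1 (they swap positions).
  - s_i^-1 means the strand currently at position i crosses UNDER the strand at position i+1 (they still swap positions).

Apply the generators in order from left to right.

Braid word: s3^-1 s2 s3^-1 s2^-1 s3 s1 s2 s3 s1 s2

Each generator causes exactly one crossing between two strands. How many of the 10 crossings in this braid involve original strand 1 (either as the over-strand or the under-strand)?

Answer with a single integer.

Gen 1: crossing 3x4. Involves strand 1? no. Count so far: 0
Gen 2: crossing 2x4. Involves strand 1? no. Count so far: 0
Gen 3: crossing 2x3. Involves strand 1? no. Count so far: 0
Gen 4: crossing 4x3. Involves strand 1? no. Count so far: 0
Gen 5: crossing 4x2. Involves strand 1? no. Count so far: 0
Gen 6: crossing 1x3. Involves strand 1? yes. Count so far: 1
Gen 7: crossing 1x2. Involves strand 1? yes. Count so far: 2
Gen 8: crossing 1x4. Involves strand 1? yes. Count so far: 3
Gen 9: crossing 3x2. Involves strand 1? no. Count so far: 3
Gen 10: crossing 3x4. Involves strand 1? no. Count so far: 3

Answer: 3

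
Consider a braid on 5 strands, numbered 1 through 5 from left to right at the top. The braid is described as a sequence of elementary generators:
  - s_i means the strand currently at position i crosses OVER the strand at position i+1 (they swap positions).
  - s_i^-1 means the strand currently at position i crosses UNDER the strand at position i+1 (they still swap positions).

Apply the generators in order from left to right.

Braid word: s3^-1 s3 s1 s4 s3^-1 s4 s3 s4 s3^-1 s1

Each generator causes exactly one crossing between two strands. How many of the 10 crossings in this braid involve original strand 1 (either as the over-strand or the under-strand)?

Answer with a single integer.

Gen 1: crossing 3x4. Involves strand 1? no. Count so far: 0
Gen 2: crossing 4x3. Involves strand 1? no. Count so far: 0
Gen 3: crossing 1x2. Involves strand 1? yes. Count so far: 1
Gen 4: crossing 4x5. Involves strand 1? no. Count so far: 1
Gen 5: crossing 3x5. Involves strand 1? no. Count so far: 1
Gen 6: crossing 3x4. Involves strand 1? no. Count so far: 1
Gen 7: crossing 5x4. Involves strand 1? no. Count so far: 1
Gen 8: crossing 5x3. Involves strand 1? no. Count so far: 1
Gen 9: crossing 4x3. Involves strand 1? no. Count so far: 1
Gen 10: crossing 2x1. Involves strand 1? yes. Count so far: 2

Answer: 2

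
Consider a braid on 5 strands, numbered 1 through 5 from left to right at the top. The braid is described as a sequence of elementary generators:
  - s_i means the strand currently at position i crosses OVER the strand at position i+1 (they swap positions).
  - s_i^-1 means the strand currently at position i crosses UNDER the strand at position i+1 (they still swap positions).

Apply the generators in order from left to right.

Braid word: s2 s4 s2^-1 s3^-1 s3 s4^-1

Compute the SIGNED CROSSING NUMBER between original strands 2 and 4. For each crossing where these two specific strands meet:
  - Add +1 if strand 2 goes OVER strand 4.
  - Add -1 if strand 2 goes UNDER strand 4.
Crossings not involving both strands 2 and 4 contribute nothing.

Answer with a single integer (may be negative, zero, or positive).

Gen 1: crossing 2x3. Both 2&4? no. Sum: 0
Gen 2: crossing 4x5. Both 2&4? no. Sum: 0
Gen 3: crossing 3x2. Both 2&4? no. Sum: 0
Gen 4: crossing 3x5. Both 2&4? no. Sum: 0
Gen 5: crossing 5x3. Both 2&4? no. Sum: 0
Gen 6: crossing 5x4. Both 2&4? no. Sum: 0

Answer: 0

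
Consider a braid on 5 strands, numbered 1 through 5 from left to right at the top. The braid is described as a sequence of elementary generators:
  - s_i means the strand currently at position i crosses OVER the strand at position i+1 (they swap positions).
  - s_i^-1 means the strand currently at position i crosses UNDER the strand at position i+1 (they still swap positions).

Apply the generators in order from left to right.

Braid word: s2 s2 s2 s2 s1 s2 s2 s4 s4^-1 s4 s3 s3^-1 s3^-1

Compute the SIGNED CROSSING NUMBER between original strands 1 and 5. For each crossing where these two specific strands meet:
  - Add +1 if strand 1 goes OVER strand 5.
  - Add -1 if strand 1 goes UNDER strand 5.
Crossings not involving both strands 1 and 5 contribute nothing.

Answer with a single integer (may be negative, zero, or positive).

Answer: 0

Derivation:
Gen 1: crossing 2x3. Both 1&5? no. Sum: 0
Gen 2: crossing 3x2. Both 1&5? no. Sum: 0
Gen 3: crossing 2x3. Both 1&5? no. Sum: 0
Gen 4: crossing 3x2. Both 1&5? no. Sum: 0
Gen 5: crossing 1x2. Both 1&5? no. Sum: 0
Gen 6: crossing 1x3. Both 1&5? no. Sum: 0
Gen 7: crossing 3x1. Both 1&5? no. Sum: 0
Gen 8: crossing 4x5. Both 1&5? no. Sum: 0
Gen 9: crossing 5x4. Both 1&5? no. Sum: 0
Gen 10: crossing 4x5. Both 1&5? no. Sum: 0
Gen 11: crossing 3x5. Both 1&5? no. Sum: 0
Gen 12: crossing 5x3. Both 1&5? no. Sum: 0
Gen 13: crossing 3x5. Both 1&5? no. Sum: 0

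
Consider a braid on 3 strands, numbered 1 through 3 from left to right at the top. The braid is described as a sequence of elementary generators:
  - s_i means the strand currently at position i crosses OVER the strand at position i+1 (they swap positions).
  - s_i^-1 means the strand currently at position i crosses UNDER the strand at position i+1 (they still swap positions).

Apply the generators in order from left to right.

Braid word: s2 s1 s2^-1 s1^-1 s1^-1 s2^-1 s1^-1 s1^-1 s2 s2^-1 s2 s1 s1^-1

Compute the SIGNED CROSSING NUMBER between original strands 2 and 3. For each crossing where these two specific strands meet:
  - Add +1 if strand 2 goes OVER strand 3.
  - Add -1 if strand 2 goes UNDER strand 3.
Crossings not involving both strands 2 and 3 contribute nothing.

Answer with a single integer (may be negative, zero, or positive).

Answer: -1

Derivation:
Gen 1: 2 over 3. Both 2&3? yes. Contrib: +1. Sum: 1
Gen 2: crossing 1x3. Both 2&3? no. Sum: 1
Gen 3: crossing 1x2. Both 2&3? no. Sum: 1
Gen 4: 3 under 2. Both 2&3? yes. Contrib: +1. Sum: 2
Gen 5: 2 under 3. Both 2&3? yes. Contrib: -1. Sum: 1
Gen 6: crossing 2x1. Both 2&3? no. Sum: 1
Gen 7: crossing 3x1. Both 2&3? no. Sum: 1
Gen 8: crossing 1x3. Both 2&3? no. Sum: 1
Gen 9: crossing 1x2. Both 2&3? no. Sum: 1
Gen 10: crossing 2x1. Both 2&3? no. Sum: 1
Gen 11: crossing 1x2. Both 2&3? no. Sum: 1
Gen 12: 3 over 2. Both 2&3? yes. Contrib: -1. Sum: 0
Gen 13: 2 under 3. Both 2&3? yes. Contrib: -1. Sum: -1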